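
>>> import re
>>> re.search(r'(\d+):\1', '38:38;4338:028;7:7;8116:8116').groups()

('38',)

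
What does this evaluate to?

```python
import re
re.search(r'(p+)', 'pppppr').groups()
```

The pattern matches one or more of a literal 'p' (captured).
`search` walks the string left to right and returns the first match it finds.
The match spans [0:5] → 'ppppp'.
Captured: group 1 = 'ppppp'.

('ppppp',)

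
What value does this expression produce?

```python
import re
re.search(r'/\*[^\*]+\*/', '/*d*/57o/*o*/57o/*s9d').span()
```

(0, 5)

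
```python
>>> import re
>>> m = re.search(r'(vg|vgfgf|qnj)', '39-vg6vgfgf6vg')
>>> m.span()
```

(3, 5)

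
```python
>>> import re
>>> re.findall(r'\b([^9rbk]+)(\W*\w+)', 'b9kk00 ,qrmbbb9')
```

The pattern matches a word boundary (`\b`, zero-width); then one or more of any character except [9rbk] (captured); then zero or more of a non-word character, then one or more of a word character (captured).
Matches: at [6:15] match ' ,qrmbbb9', groups = (' ,q', 'rmbbb9').
2 groups means the one result is a tuple of 2 captured strings — 1 here.

[(' ,q', 'rmbbb9')]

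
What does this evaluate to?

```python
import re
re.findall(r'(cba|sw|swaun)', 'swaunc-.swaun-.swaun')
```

Alternation isn't longest-match — the leftmost alternative that fits at this position is chosen.
Scanning left to right: at [0:2] match 'sw', group 1 = 'sw'; at [8:10] match 'sw', group 1 = 'sw'; at [15:17] match 'sw', group 1 = 'sw'.
One capturing group, so `findall` returns just the captured substring from each match — 3 in all.

['sw', 'sw', 'sw']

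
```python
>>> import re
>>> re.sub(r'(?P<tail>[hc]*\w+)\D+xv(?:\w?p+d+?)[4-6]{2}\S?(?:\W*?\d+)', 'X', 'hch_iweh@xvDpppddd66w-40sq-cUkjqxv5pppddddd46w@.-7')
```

'XX'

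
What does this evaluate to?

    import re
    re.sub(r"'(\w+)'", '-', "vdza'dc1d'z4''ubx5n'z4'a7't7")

"vdza-z4'-z4-t7"

Matches: at [4:10] → "'dc1d'"; at [13:20] → "'ubx5n'"; at [22:26] → "'a7'".
Every occurrence is swapped for '-'.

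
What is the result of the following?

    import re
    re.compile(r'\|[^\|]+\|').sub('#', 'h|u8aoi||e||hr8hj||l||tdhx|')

'h#####'

Matches: at [1:8] → '|u8aoi|'; at [8:11] → '|e|'; at [11:18] → '|hr8hj|'; at [18:21] → '|l|'; at [21:27] → '|tdhx|'.
Every occurrence is swapped for '#'.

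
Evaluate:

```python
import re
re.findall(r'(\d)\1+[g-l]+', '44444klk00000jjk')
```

['4', '0']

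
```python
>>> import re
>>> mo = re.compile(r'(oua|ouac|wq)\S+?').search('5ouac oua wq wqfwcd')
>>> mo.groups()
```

('oua',)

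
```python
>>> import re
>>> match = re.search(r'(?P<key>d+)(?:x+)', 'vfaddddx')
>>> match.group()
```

'ddddx'

This matches one or more of a literal 'd' (captured as 'key'); then one or more of a literal 'x' (non-capturing group).
`re.search` tries every starting position until one works.
The match spans [3:8] → 'ddddx'.
Captured: group 1 = 'dddd'.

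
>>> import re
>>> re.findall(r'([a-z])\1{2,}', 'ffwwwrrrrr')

['w', 'r']

A backreference is literal: `\1` must see the identical characters the first group matched.
Matches: at [2:5] match 'www', group 1 = 'w'; at [5:10] match 'rrrrr', group 1 = 'r'.
With a single group, `findall` returns only what that group captured — 2 items.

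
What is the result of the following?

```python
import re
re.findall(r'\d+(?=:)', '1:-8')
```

Lookahead/lookbehind check context without consuming it, so the matched span excludes the asserted characters.
`findall` yields the raw match text (1 of them) because the pattern has no groups.

['1']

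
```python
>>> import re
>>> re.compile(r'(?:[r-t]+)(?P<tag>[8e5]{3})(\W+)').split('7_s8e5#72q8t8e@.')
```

['7_', '8e5', '#', '72q8t8e@.']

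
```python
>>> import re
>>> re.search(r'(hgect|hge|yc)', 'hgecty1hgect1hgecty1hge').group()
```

'hgect'

The regex engine tests alternatives in the order written; an earlier branch that matches wins even if a later one would match more.
`re.search` scans for the first position where the pattern succeeds.
The match spans [0:5] → 'hgect'.
Captured: group 1 = 'hgect'.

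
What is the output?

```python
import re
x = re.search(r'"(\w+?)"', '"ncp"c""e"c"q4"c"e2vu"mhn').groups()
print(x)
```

('ncp',)

`search` walks the string left to right and returns the first match it finds.
The match spans [0:5] → '"ncp"'.
Captured: group 1 = 'ncp'.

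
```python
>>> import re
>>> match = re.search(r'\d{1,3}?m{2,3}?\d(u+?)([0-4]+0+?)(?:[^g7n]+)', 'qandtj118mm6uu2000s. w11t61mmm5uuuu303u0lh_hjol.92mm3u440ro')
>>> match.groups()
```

('uu', '2000')

The pattern matches 1 to 3 of a digit (lazy), then 2 to 3 of a literal 'm' (lazy), then a digit; then one or more of a literal 'u' (lazy) (captured); then one or more of a character in [0-4], then one or more of a literal '0' (lazy) (captured); then one or more of any character except [g7n] (non-capturing group).
`re.search` scans for the first position where the pattern succeeds.
The match spans [6:59] → '118mm6uu2000s. w11t61mmm5uuuu303u0lh_hjol.92mm3u440ro'.
Captured: group 1 = 'uu', group 2 = '2000'.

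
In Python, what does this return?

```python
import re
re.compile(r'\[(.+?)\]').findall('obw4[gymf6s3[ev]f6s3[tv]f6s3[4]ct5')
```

The `?` after the quantifier makes it lazy — it takes as little as possible before letting the rest of the pattern try.
`findall` collects group 1 from each match (3 total).

['gymf6s3[ev', 'tv', '4']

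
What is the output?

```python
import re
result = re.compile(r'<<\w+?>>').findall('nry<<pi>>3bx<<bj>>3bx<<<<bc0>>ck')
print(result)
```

['<<pi>>', '<<bj>>', '<<bc0>>']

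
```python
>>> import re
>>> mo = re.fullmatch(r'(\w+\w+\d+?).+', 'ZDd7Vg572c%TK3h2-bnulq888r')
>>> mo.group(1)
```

'ZDd7Vg572'

The match spans [0:26] → 'ZDd7Vg572c%TK3h2-bnulq888r'.
Captured: group 1 = 'ZDd7Vg572'.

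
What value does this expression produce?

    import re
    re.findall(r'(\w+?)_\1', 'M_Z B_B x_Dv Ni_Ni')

A backreference is literal: `\1` must see the identical characters the first group matched.
With a single group, `findall` returns only what that group captured — 2 items.

['B', 'Ni']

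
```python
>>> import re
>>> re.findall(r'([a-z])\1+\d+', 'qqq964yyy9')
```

A backreference is literal: `\1` must see the identical characters the first group matched.
`findall` collects group 1 from each match (2 total).

['q', 'y']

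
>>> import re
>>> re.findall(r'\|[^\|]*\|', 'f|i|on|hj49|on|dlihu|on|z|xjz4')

Walking the string: at [1:4] → '|i|'; at [6:12] → '|hj49|'; at [14:21] → '|dlihu|'; at [23:26] → '|z|'.
Since nothing is captured, `findall` lists the 4 matched substrings directly.

['|i|', '|hj49|', '|dlihu|', '|z|']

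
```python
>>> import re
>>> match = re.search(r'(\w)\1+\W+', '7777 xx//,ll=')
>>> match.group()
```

The backreference `\1` re-matches whatever the first group consumed, character for character.
Unlike `match`, `search` isn't anchored — it looks for the pattern anywhere in the string.
The match spans [0:5] → '7777 '.
Captured: group 1 = '7'.

'7777 '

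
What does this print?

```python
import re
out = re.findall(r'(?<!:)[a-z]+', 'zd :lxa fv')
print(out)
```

['zd', 'xa', 'fv']

`(?!…)`/`(?<!…)` only lets a position through if the neighbouring text does NOT match; no characters are consumed.
Walking the string: at [0:2] → 'zd'; at [5:7] → 'xa'; at [8:10] → 'fv'.
No capturing groups, so `findall` returns the 3 full match strings.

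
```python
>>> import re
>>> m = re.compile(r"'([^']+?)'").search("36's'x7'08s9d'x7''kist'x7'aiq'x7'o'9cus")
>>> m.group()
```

The match spans [2:5] → "'s'".

"'s'"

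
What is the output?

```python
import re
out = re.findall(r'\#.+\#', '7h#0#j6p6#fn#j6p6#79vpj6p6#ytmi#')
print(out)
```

['#0#j6p6#fn#j6p6#79vpj6p6#ytmi#']

Scanning left to right: at [2:32] → '#0#j6p6#fn#j6p6#79vpj6p6#ytmi#'.
Since nothing is captured, `findall` lists the 1 matched substring directly.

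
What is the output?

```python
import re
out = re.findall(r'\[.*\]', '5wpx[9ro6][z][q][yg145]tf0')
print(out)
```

Scanning left to right: at [4:23] → '[9ro6][z][q][yg145]'.
`findall` yields the raw match text (1 of them) because the pattern has no groups.

['[9ro6][z][q][yg145]']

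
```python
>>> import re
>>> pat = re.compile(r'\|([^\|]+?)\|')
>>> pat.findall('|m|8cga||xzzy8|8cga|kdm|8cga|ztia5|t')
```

With a single group, `findall` returns only what that group captured — 4 items.

['m', 'xzzy8', 'kdm', 'ztia5']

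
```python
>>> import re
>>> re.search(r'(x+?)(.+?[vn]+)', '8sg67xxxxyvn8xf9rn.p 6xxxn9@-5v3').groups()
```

('x', 'xxxyvn')

The pattern matches one or more of a literal 'x' (lazy) (captured); then one or more of any character (lazy), then one or more of one of [vn] (captured).
Unlike `match`, `search` isn't anchored — it looks for the pattern anywhere in the string.
The match spans [5:12] → 'xxxxyvn'.
Captured: group 1 = 'x', group 2 = 'xxxyvn'.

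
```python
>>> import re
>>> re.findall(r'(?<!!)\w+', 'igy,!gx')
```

['igy', 'x']

The negative lookaround is zero-width — it rules out positions where the adjacent text would match, without consuming anything.
Matches: at [0:3] → 'igy'; at [6:7] → 'x'.
With no groups in the pattern, `findall` gives back each whole match — 2 here.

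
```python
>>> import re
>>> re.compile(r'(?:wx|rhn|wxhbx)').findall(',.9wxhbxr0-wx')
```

['wx', 'wx']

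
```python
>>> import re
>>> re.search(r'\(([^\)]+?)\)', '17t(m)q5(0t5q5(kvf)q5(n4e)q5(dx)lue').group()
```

`re.search` tries every starting position until one works.
The match spans [3:6] → '(m)'.
Captured: group 1 = 'm'.

'(m)'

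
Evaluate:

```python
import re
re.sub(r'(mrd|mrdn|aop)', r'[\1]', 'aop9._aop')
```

'[aop]9._[aop]'

Matches: at [0:3] → 'aop'; at [6:9] → 'aop'.
The replacement refers to a captured group, so each match is rewritten using its own captured text.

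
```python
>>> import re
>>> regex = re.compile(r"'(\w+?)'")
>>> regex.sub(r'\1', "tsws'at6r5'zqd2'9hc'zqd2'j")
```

"tswsat6r5zqd29hczqd2'j"

The replacement refers to a captured group, so each match is rewritten using its own captured text.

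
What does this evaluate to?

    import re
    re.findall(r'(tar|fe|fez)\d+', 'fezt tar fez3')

One capturing group, so `findall` returns just the captured substring from the one match — 1 in all.

['fez']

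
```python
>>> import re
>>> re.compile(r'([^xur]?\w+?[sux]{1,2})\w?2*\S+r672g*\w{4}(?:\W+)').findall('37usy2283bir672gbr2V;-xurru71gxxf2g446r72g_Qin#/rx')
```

['37us']

This matches optionally any character except [xur], then one or more of a word character (lazy), then 1 to 2 of one of [sux] (captured); then optionally a word character; then zero or more of a literal '2', then one or more of a non-whitespace character, then the literal 'r6'; then the literal '72', then zero or more of a literal 'g', then exactly 4 of a word character; then one or more of a non-word character (non-capturing group).
Matches: at [0:22] match '37usy2283bir672gbr2V;-', group 1 = '37us'.
Because there's exactly one group, `findall` drops the full match and keeps group 1 from the one hit.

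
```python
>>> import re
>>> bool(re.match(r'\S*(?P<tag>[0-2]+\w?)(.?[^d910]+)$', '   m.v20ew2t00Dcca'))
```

False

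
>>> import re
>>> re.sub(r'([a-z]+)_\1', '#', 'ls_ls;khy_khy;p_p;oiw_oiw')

A backreference is literal: `\1` must see the identical characters the first group matched.
`sub` substitutes '#' at each match site.

'#;#;#;#'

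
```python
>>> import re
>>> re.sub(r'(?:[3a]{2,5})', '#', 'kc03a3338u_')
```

'kc0#8u_'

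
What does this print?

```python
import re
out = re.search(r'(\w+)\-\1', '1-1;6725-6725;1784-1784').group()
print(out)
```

1-1

The backreference `\1` re-matches whatever the first group consumed, character for character.
The match spans [0:3] → '1-1'.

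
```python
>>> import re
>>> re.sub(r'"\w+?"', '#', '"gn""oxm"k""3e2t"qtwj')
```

'##k"#qtwj'

Matches: at [0:4] → '"gn"'; at [4:9] → '"oxm"'; at [11:17] → '"3e2t"'.
Every occurrence is swapped for '#'.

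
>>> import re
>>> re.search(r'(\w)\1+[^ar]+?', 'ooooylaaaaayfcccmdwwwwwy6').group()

'ooooy'

`\1` is not a pattern — it's the concrete string captured by group 1, re-applied verbatim.
The match spans [0:5] → 'ooooy'.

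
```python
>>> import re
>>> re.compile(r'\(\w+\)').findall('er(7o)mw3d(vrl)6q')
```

['(7o)', '(vrl)']

Matches: at [2:6] → '(7o)'; at [10:15] → '(vrl)'.
`findall` yields the raw match text (2 of them) because the pattern has no groups.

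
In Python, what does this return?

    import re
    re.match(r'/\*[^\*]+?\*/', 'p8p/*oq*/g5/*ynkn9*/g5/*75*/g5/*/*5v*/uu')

With `match`, the pattern is implicitly anchored at the beginning.
Here position 0 doesn't satisfy it, so the call returns None.

None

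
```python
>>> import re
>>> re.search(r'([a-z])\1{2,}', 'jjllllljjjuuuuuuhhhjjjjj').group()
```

'lllll'

`\1` is not a pattern — it's the concrete string captured by group 1, re-applied verbatim.
Unlike `match`, `search` isn't anchored — it looks for the pattern anywhere in the string.
The match spans [2:7] → 'lllll'.
Captured: group 1 = 'l'.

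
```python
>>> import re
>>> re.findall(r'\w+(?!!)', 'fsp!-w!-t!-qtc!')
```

['fs', 'qt']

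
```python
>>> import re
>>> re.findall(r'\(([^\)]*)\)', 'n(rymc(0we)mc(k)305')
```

['rymc(0we', 'k']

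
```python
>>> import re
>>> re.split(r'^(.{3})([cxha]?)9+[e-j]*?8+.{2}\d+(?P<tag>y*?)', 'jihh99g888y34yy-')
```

['', 'jih', 'h', '', 'yy-']

Pattern: anchored at the start of the string; then exactly 3 of any character (captured); then optionally one of [cxha] (captured); then one or more of the literal '9', then zero or more of a character in [e-j] (lazy), then one or more of the literal '8'; then exactly 2 of any character, then one or more of a digit; then zero or more of a literal 'y' (lazy) (captured as 'tag').
Matches to split on: at [0:13] → 'jihh99g888y34'.
With a capturing group present, the delimiter's captured portion is kept in the result list.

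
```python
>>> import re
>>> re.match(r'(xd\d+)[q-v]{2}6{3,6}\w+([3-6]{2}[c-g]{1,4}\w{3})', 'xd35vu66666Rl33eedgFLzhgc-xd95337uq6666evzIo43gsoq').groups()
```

('xd35', '33eedgFLz')

The pattern matches the literal 'xd', then one or more of a digit (captured); then exactly 2 of a character in [q-v], then 3 to 6 of a literal '6', then one or more of a word character; then exactly 2 of a character in [3-6], then 1 to 4 of a character in [c-g], then exactly 3 of a word character (captured).
`re.match` won't scan ahead — the pattern has to work from the very first character.
The match spans [0:22] → 'xd35vu66666Rl33eedgFLz'.
Captured: group 1 = 'xd35', group 2 = '33eedgFLz'.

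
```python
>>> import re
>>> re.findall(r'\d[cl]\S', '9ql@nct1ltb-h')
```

This matches a digit, then one of [cl]; then a non-whitespace character.
Scanning left to right: at [7:10] → '1lt'.
Since nothing is captured, `findall` lists the 1 matched substring directly.

['1lt']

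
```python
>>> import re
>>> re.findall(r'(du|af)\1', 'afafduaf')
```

['af']

After group 1 captures some text, `\1` only succeeds where that same text appears again.
Walking the string: at [0:4] match 'afaf', group 1 = 'af'.
One capturing group, so `findall` returns just the captured substring from the one match — 1 in all.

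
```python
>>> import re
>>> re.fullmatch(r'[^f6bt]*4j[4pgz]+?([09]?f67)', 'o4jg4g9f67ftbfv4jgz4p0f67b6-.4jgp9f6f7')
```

None

`re.fullmatch` requires the pattern to consume the entire string.
Here the pattern can't cover the whole string, so the call returns None.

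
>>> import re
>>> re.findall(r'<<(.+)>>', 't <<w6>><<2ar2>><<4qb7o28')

['w6>><<2ar2']

Matches: at [2:16] match '<<w6>><<2ar2>>', group 1 = 'w6>><<2ar2'.
With a single group, `findall` returns only what that group captured — 1 item.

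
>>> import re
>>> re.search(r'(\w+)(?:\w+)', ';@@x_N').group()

'x_N'

The pattern matches one or more of a word character (captured); then one or more of a word character (non-capturing group).
`search` walks the string left to right and returns the first match it finds.
The match spans [3:6] → 'x_N'.
Captured: group 1 = 'x_'.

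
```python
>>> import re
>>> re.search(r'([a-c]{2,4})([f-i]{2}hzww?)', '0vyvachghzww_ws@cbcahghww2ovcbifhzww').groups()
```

('ac', 'hghzww')

The match spans [4:12] → 'achghzww'.
Captured: group 1 = 'ac', group 2 = 'hghzww'.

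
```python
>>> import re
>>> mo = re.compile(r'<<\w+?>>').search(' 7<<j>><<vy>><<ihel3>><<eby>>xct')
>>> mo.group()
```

'<<j>>'

The match spans [2:7] → '<<j>>'.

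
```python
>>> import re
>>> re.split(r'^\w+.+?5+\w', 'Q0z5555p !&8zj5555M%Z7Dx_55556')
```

This matches anchored at the start of the string; then one or more of a word character; then one or more of any character (lazy), then one or more of the literal '5', then a word character.
Matches to split on: at [0:19] → 'Q0z5555p !&8zj5555M'.
Each match becomes a cut point; 2 segments remain.

['', '%Z7Dx_55556']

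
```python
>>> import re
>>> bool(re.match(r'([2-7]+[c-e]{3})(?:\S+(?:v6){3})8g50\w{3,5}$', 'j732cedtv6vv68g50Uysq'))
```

False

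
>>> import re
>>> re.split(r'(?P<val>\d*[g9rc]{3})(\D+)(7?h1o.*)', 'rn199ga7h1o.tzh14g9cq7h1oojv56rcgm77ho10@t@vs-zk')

['rn', '199g', 'a', '7h1o.tzh14g9cq7h1oojv56rcgm77ho10@t@vs-zk', '']

The pattern matches zero or more of a digit, then exactly 3 of one of [g9rc] (captured as 'val'); then one or more of a non-digit (captured); then optionally the literal '7', then the literal 'h1o', then zero or more of any character (captured).
Matches to split on: at [2:48] → '199ga7h1o.tzh14g9cq7h1oojv56rcgm77ho10@t@vs-zk'.
Because the pattern has a capturing group, `split` also inserts each captured text between the pieces.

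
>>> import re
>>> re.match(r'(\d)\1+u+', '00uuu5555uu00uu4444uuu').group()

'00uuu'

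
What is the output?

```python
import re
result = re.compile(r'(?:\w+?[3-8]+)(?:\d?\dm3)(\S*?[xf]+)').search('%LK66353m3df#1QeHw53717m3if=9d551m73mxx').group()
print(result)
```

LK66353m3df

The pattern matches one or more of a word character (lazy), then one or more of a character in [3-8] (non-capturing group); then optionally a digit, then a digit, then the literal 'm3' (non-capturing group); then zero or more of a non-whitespace character (lazy), then one or more of one of [xf] (captured).
Lazy quantifiers expand one character at a time until the remainder of the pattern can match.
`search` walks the string left to right and returns the first match it finds.
The match spans [1:12] → 'LK66353m3df'.
Captured: group 1 = 'df'.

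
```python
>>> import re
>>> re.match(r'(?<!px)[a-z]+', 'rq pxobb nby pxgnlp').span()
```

(0, 2)

The negative lookaround is zero-width — it rules out positions where the adjacent text would match, without consuming anything.
With `match`, the pattern is implicitly anchored at the beginning.
The match spans [0:2] → 'rq'.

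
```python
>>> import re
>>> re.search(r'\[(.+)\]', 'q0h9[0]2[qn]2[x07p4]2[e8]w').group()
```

Unlike `match`, `search` isn't anchored — it looks for the pattern anywhere in the string.
The match spans [4:25] → '[0]2[qn]2[x07p4]2[e8]'.
Captured: group 1 = '0]2[qn]2[x07p4]2[e8'.

'[0]2[qn]2[x07p4]2[e8]'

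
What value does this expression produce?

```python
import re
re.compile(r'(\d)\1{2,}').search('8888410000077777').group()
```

'8888'

`\1` has to match the exact text group 1 already captured.
`re.search` scans for the first position where the pattern succeeds.
The match spans [0:4] → '8888'.
Captured: group 1 = '8'.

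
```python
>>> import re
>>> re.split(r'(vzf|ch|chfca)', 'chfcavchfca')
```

The regex engine tests alternatives in the order written; an earlier branch that matches wins even if a later one would match more.
Because the pattern has a capturing group, `split` also inserts each captured text between the pieces.

['', 'ch', 'fcav', 'ch', 'fca']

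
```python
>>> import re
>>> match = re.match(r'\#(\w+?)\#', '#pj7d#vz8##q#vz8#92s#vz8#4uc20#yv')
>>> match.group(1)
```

'pj7d'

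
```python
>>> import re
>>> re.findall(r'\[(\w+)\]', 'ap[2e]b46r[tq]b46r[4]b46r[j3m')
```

['2e', 'tq', '4']

Because there's exactly one group, `findall` drops the full match and keeps group 1 from each hit.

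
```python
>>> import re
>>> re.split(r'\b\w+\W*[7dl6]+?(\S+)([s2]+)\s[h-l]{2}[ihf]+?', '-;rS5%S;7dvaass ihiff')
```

['-;rS5%', 'dvaas', 's', 'ff']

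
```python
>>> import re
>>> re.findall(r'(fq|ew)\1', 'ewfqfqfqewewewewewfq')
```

A backreference is literal: `\1` must see the identical characters the first group matched.
Walking the string: at [2:6] match 'fqfq', group 1 = 'fq'; at [8:12] match 'ewew', group 1 = 'ew'; at [12:16] match 'ewew', group 1 = 'ew'.
Because there's exactly one group, `findall` drops the full match and keeps group 1 from each hit.

['fq', 'ew', 'ew']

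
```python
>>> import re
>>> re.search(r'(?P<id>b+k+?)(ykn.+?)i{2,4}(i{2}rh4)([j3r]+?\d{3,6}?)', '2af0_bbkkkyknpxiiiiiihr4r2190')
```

This matches one or more of a literal 'b', then one or more of a literal 'k' (lazy) (captured as 'id'); then the literal 'ykn', then one or more of any character (lazy) (captured); then 2 to 4 of a literal 'i'; then exactly 2 of a literal 'i', then the literal 'rh4' (captured); then one or more of one of [j3r] (lazy), then 3 to 6 of a digit (lazy) (captured).
Here no position works, so the call returns None.

None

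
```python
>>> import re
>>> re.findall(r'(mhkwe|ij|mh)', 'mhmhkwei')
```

['mh', 'mhkwe']

`|` is ordered: at each position the engine commits to the first alternative that works.
Matches: at [0:2] match 'mh', group 1 = 'mh'; at [2:7] match 'mhkwe', group 1 = 'mhkwe'.
Because there's exactly one group, `findall` drops the full match and keeps group 1 from each hit.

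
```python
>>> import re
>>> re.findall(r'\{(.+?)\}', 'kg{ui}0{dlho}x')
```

['ui', 'dlho']

Walking the string: at [2:6] match '{ui}', group 1 = 'ui'; at [7:13] match '{dlho}', group 1 = 'dlho'.
One capturing group, so `findall` returns just the captured substring from each match — 2 in all.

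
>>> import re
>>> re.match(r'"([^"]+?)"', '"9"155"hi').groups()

`re.match` only tries the pattern at the start of the string.
The match spans [0:3] → '"9"'.
Captured: group 1 = '9'.

('9',)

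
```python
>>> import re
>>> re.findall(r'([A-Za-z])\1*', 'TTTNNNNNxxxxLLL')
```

`\1` is not a pattern — it's the concrete string captured by group 1, re-applied verbatim.
With a single group, `findall` returns only what that group captured — 4 items.

['T', 'N', 'x', 'L']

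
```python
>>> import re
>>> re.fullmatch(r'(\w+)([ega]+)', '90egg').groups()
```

('90eg', 'g')

Pattern: one or more of a word character (captured); then one or more of one of [ega] (captured).
`re.fullmatch` requires the pattern to consume the entire string.
The match spans [0:5] → '90egg'.
Captured: group 1 = '90eg', group 2 = 'g'.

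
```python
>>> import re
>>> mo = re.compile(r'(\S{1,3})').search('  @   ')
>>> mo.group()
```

'@'

This matches 1 to 3 of a non-whitespace character (captured).
Unlike `match`, `search` isn't anchored — it looks for the pattern anywhere in the string.
The match spans [2:3] → '@'.
Captured: group 1 = '@'.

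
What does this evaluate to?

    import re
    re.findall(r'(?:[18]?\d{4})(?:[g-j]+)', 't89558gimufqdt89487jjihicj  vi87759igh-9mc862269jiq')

Pattern: optionally one of [18], then exactly 4 of a digit (non-capturing group); then one or more of a character in [g-j] (non-capturing group).
No capturing groups, so `findall` returns the 4 full match strings.

['89558gi', '89487jjihi', '87759igh', '2269ji']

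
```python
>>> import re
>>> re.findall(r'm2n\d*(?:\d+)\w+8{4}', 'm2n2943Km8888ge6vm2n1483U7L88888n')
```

This matches the literal 'm2n', then zero or more of a digit; then one or more of a digit (non-capturing group); then one or more of a word character, then exactly 4 of a literal '8'.
Scanning left to right: at [0:32] → 'm2n2943Km8888ge6vm2n1483U7L88888'.
Since nothing is captured, `findall` lists the 1 matched substring directly.

['m2n2943Km8888ge6vm2n1483U7L88888']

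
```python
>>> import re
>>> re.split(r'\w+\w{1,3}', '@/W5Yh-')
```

The pattern matches one or more of a word character; then 1 to 3 of a word character.
Matches to split on: at [2:6] → 'W5Yh'.
The string is cut at each match, leaving 2 pieces.

['@/', '-']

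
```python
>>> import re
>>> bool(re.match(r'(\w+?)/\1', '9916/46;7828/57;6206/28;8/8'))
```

`re.match` only tries the pattern at the start of the string.
Here position 0 doesn't satisfy it, so the call returns None, and `bool(None)` is False.

False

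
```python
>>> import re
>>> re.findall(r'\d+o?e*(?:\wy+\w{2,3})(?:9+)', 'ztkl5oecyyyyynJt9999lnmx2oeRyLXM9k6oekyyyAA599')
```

Pattern: one or more of a digit, then optionally a literal 'o', then zero or more of a literal 'e'; then a word character, then one or more of the literal 'y', then 2 to 3 of a word character (non-capturing group); then one or more of a literal '9' (non-capturing group).
Walking the string: at [4:20] → '5oecyyyyynJt9999'; at [24:33] → '2oeRyLXM9'; at [34:46] → '6oekyyyAA599'.
With no groups in the pattern, `findall` gives back each whole match — 3 here.

['5oecyyyyynJt9999', '2oeRyLXM9', '6oekyyyAA599']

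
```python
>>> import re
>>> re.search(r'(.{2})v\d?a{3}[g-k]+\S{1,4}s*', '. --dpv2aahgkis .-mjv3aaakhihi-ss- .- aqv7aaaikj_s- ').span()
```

(18, 34)

Pattern: exactly 2 of any character (captured); then the literal 'v', then optionally a digit, then exactly 3 of a literal 'a'; then one or more of a character in [g-k]; then 1 to 4 of a non-whitespace character, then zero or more of a literal 's'.
The match spans [18:34] → 'mjv3aaakhihi-ss-'.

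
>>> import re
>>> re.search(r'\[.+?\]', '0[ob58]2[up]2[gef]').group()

'[ob58]'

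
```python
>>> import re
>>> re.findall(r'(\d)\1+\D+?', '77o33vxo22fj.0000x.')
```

['7', '3', '2', '0']

`\1` has to match the exact text group 1 already captured.
Scanning left to right: at [0:3] match '77o', group 1 = '7'; at [3:6] match '33v', group 1 = '3'; at [8:11] match '22f', group 1 = '2'; at [13:18] match '0000x', group 1 = '0'.
With a single group, `findall` returns only what that group captured — 4 items.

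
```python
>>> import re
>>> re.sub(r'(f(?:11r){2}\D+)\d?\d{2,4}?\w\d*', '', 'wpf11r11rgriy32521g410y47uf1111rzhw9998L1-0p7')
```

Pattern: the literal 'f', then the literal '11r' repeated 2 times, then one or more of a non-digit (captured); then optionally a digit, then 2 to 4 of a digit (lazy); then a word character, then zero or more of a digit.
The `?` after the quantifier makes it lazy — it takes as little as possible before letting the rest of the pattern try.
Matches: at [2:18] → 'f11r11rgriy32521'.
Each match is replaced by ''.

'wpg410y47uf1111rzhw9998L1-0p7'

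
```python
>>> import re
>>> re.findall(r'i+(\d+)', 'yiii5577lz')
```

['5577']

Pattern: one or more of a literal 'i'; then one or more of a digit (captured).
Scanning left to right: at [1:8] match 'iii5577', group 1 = '5577'.
One capturing group, so `findall` returns just the captured substring from the one match — 1 in all.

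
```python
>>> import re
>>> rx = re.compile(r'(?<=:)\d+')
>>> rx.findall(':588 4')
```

Lookahead/lookbehind check context without consuming it, so the matched span excludes the asserted characters.
No capturing groups, so `findall` returns the 1 full match string.

['588']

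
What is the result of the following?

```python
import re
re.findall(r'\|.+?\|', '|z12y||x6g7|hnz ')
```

Matches: at [0:6] → '|z12y|'; at [6:12] → '|x6g7|'.
`findall` yields the raw match text (2 of them) because the pattern has no groups.

['|z12y|', '|x6g7|']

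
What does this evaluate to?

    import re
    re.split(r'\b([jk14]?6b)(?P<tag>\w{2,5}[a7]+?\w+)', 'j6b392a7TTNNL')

['', 'j6b', '392a7TTNNL', '']

Pattern: a word boundary (`\b`, zero-width); then optionally one of [jk14], then the literal '6b' (captured); then 2 to 5 of a word character, then one or more of one of [a7] (lazy), then one or more of a word character (captured as 'tag').
Matches to split on: at [0:13] → 'j6b392a7TTNNL'.
With a capturing group present, the delimiter's captured portion is kept in the result list.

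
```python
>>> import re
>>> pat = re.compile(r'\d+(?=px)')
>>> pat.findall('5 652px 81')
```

The `(?=…)`/`(?<=…)` assertion just peeks at neighbouring text; it doesn't advance the match position.
Walking the string: at [2:5] → '652'.
`findall` yields the raw match text (1 of them) because the pattern has no groups.

['652']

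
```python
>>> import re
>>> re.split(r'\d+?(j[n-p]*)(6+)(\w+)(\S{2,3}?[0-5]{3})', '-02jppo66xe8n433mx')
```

['-', 'jppo', '66', 'xe', '8n433', 'mx']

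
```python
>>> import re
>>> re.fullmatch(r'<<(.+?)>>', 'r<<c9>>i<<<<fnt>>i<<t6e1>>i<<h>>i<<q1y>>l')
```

None

`fullmatch` succeeds only if the pattern covers the string from start to end.
Here the pattern can't cover the whole string, so the call returns None.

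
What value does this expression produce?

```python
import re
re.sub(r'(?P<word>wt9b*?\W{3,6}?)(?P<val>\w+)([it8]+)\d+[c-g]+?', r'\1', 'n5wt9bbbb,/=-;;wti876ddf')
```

This matches the literal 'wt9', then zero or more of a literal 'b' (lazy), then 3 to 6 of a non-word character (lazy) (captured as 'word'); then one or more of a word character (captured as 'val'); then one or more of one of [it8] (captured); then one or more of a digit; then one or more of a character in [c-g] (lazy).
Lazy quantifiers expand one character at a time until the remainder of the pattern can match.
Matches: at [2:22] → 'wt9bbbb,/=-;;wti876d'.
Each match is replaced using the text its own group 1 captured.

'n5wt9bbbb,/=-;;df'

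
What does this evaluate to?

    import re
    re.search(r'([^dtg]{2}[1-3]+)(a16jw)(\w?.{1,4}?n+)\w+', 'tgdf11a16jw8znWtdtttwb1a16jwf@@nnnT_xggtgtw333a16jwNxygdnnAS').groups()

('f11', 'a16jw', '8zn')

The match spans [3:29] → 'f11a16jw8znWtdtttwb1a16jwf'.
Captured: group 1 = 'f11', group 2 = 'a16jw', group 3 = '8zn'.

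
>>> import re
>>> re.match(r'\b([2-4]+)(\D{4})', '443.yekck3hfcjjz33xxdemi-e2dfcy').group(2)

The match spans [0:7] → '443.yek'.
Captured: group 1 = '443', group 2 = '.yek'.

'.yek'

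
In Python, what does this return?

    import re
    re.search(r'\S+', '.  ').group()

Pattern: one or more of a non-whitespace character.
Unlike `match`, `search` isn't anchored — it looks for the pattern anywhere in the string.
The match spans [0:1] → '.'.

'.'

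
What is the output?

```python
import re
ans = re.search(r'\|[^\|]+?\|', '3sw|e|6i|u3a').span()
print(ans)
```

The match spans [3:6] → '|e|'.

(3, 6)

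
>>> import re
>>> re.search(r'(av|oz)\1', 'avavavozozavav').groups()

The match spans [0:4] → 'avav'.
Captured: group 1 = 'av'.

('av',)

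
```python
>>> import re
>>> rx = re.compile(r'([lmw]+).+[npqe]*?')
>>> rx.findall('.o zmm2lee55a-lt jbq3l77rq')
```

['mm']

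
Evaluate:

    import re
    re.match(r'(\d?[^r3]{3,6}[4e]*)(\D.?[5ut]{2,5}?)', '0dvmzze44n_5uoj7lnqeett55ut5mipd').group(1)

'0dvmzze44'

The match spans [0:13] → '0dvmzze44n_5u'.
Captured: group 1 = '0dvmzze44', group 2 = 'n_5u'.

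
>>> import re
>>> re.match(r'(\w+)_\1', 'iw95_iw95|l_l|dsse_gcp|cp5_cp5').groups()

('iw95',)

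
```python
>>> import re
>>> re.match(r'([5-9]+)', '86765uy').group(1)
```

'86765'

The match spans [0:5] → '86765'.
Captured: group 1 = '86765'.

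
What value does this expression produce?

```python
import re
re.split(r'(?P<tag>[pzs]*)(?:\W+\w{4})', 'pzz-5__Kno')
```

The pattern matches zero or more of one of [pzs] (captured as 'tag'); then one or more of a non-word character, then exactly 4 of a word character (non-capturing group).
Matches to split on: at [0:8] → 'pzz-5__K'.
Because the pattern has a capturing group, `split` also inserts each captured text between the pieces.

['', 'pzz', 'no']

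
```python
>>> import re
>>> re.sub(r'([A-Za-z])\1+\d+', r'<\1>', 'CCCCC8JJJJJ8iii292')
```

'<C><J><i>'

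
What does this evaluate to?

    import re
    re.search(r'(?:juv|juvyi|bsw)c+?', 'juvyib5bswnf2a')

None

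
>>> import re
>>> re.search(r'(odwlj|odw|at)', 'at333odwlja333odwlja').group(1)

'at'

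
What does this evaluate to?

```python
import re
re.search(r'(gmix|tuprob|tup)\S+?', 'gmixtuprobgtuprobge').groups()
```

`search` walks the string left to right and returns the first match it finds.
The match spans [0:5] → 'gmixt'.
Captured: group 1 = 'gmix'.

('gmix',)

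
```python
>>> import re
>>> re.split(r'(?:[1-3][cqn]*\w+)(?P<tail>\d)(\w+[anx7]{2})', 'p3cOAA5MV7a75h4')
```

['p', '5', 'MV7a7', '5h4']

Because the pattern has a capturing group, `split` also inserts each captured text between the pieces.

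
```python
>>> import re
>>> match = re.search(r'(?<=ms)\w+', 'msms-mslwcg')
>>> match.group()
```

'ms'

The lookaround is zero-width — it requires the adjacent text to match without consuming it, so the asserted text isn't part of the match.
`re.search` scans for the first position where the pattern succeeds.
The match spans [2:4] → 'ms'.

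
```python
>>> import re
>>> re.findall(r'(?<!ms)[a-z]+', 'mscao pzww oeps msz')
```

['mscao', 'pzww', 'oeps', 'msz']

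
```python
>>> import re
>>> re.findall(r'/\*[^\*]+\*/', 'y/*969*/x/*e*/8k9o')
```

Matches: at [1:8] → '/*969*/'; at [9:14] → '/*e*/'.
`findall` yields the raw match text (2 of them) because the pattern has no groups.

['/*969*/', '/*e*/']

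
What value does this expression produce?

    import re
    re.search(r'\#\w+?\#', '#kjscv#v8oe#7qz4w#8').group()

`re.search` tries every starting position until one works.
The match spans [0:7] → '#kjscv#'.

'#kjscv#'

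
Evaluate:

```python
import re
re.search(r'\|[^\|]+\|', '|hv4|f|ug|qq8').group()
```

`search` walks the string left to right and returns the first match it finds.
The match spans [0:5] → '|hv4|'.

'|hv4|'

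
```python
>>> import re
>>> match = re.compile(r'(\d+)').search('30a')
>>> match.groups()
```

('30',)

This matches one or more of a digit (captured).
`re.search` scans for the first position where the pattern succeeds.
The match spans [0:2] → '30'.
Captured: group 1 = '30'.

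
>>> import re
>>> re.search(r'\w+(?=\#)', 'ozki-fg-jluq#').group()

Lookahead/lookbehind check context without consuming it, so the matched span excludes the asserted characters.
`re.search` tries every starting position until one works.
The match spans [8:12] → 'jluq'.

'jluq'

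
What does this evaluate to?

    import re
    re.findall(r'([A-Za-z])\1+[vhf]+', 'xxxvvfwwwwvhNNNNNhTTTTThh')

['x', 'w', 'N', 'T']

After group 1 captures some text, `\1` only succeeds where that same text appears again.
Scanning left to right: at [0:6] match 'xxxvvf', group 1 = 'x'; at [6:12] match 'wwwwvh', group 1 = 'w'; at [12:18] match 'NNNNNh', group 1 = 'N'; at [18:25] match 'TTTTThh', group 1 = 'T'.
One capturing group, so `findall` returns just the captured substring from each match — 4 in all.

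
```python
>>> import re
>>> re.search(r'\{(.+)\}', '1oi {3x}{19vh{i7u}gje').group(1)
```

'3x}{19vh{i7u'

`re.search` scans for the first position where the pattern succeeds.
The match spans [4:18] → '{3x}{19vh{i7u}'.
Captured: group 1 = '3x}{19vh{i7u'.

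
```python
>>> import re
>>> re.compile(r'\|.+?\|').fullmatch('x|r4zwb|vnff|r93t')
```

`fullmatch` succeeds only if the pattern covers the string from start to end.
Here the string isn't matched end-to-end, so the call returns None.

None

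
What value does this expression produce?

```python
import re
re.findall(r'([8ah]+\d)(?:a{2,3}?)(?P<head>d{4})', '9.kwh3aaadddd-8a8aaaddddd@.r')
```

2 groups means each result is a tuple of 2 captured strings — 2 here.

[('h3', 'dddd'), ('8a8', 'dddd')]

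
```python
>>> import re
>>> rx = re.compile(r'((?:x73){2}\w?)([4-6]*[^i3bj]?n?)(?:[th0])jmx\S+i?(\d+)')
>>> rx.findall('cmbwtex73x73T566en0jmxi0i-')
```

The pattern matches the literal 'x73' repeated 2 times, then optionally a word character (captured); then zero or more of a character in [4-6], then optionally any character except [i3bj], then optionally a literal 'n' (captured); then one of [th0] (non-capturing group); then the literal 'jmx', then one or more of a non-whitespace character, then optionally the literal 'i'; then one or more of a digit (captured).
With 3 capturing groups, `findall` returns a 3-tuple per match.

[('x73x73T', '566en', '0')]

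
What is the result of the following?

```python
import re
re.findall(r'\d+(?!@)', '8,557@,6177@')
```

['8', '55', '617']

The negative lookahead/lookbehind blocks any match where the forbidden context is present.
Matches: at [0:1] → '8'; at [2:4] → '55'; at [7:10] → '617'.
No capturing groups, so `findall` returns the 3 full match strings.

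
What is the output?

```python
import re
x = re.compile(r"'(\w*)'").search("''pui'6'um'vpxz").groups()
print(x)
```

('',)

The match spans [0:2] → "''".
Captured: group 1 = ''.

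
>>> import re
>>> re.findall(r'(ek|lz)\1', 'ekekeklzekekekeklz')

['ek', 'ek', 'ek']

`\1` is not a pattern — it's the concrete string captured by group 1, re-applied verbatim.
Matches: at [0:4] match 'ekek', group 1 = 'ek'; at [8:12] match 'ekek', group 1 = 'ek'; at [12:16] match 'ekek', group 1 = 'ek'.
One capturing group, so `findall` returns just the captured substring from each match — 3 in all.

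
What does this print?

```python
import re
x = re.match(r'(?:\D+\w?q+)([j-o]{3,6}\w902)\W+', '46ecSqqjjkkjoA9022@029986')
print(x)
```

With `match`, the pattern is implicitly anchored at the beginning.
Here the pattern fails at index 0, so the call returns None.

None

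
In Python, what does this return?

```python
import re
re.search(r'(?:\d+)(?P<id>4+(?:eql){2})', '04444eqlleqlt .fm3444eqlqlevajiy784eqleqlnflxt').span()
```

(32, 41)

Pattern: one or more of a digit (non-capturing group); then one or more of the literal '4', then the literal 'eql' repeated 2 times (captured as 'id').
Unlike `match`, `search` isn't anchored — it looks for the pattern anywhere in the string.
The match spans [32:41] → '784eqleql'.
Captured: group 1 = '4eqleql'.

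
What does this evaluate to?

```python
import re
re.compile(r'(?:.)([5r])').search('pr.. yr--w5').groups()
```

The pattern matches any character (non-capturing group); then one of [5r] (captured).
`re.search` scans for the first position where the pattern succeeds.
The match spans [0:2] → 'pr'.
Captured: group 1 = 'r'.

('r',)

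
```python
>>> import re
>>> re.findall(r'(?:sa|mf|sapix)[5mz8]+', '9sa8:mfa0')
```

Walking the string: at [1:4] → 'sa8'.
`findall` yields the raw match text (1 of them) because the pattern has no groups.

['sa8']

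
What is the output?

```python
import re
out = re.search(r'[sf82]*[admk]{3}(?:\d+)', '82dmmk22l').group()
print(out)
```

mmk22

The match spans [3:8] → 'mmk22'.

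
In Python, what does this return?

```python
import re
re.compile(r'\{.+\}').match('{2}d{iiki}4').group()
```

'{2}d{iiki}'

`match` is anchored at position 0; if the pattern doesn't fit there, it returns None.
The match spans [0:10] → '{2}d{iiki}'.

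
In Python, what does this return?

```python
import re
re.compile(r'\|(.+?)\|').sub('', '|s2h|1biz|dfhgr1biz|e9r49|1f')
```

'1bize9r49|1f'

A `+?`/`*?`/`{m,n}?` starts at its minimum and grows only as far as needed for what follows to match.
Matches: at [0:5] → '|s2h|'; at [9:20] → '|dfhgr1biz|'.
Each match is replaced by ''.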